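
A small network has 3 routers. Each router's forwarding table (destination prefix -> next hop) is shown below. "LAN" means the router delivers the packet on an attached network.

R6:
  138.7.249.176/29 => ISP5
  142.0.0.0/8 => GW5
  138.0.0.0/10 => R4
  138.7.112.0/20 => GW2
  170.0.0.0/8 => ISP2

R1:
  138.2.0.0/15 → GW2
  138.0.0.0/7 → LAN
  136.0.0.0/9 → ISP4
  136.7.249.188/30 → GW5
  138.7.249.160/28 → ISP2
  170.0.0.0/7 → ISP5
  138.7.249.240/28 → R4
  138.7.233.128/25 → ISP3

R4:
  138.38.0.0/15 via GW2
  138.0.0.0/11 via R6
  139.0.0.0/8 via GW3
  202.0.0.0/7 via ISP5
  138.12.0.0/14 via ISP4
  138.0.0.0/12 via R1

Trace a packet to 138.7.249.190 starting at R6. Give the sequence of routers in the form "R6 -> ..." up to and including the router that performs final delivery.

At R6: longest match for 138.7.249.190 is 138.0.0.0/10 -> R4
At R4: longest match for 138.7.249.190 is 138.0.0.0/12 -> R1
At R1: longest match for 138.7.249.190 is 138.0.0.0/7 -> LAN

R6 -> R4 -> R1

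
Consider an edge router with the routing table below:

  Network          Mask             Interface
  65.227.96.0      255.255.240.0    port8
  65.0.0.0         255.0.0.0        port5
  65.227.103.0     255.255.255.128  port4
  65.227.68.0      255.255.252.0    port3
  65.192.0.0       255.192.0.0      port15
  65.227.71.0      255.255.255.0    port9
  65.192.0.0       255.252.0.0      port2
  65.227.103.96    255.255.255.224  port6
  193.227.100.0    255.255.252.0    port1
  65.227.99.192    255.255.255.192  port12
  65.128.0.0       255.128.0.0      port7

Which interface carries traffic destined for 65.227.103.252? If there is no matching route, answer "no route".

Routes whose prefix contains 65.227.103.252:
  65.0.0.0/8 (65.0.0.0 - 65.255.255.255) -> port5
  65.128.0.0/9 (65.128.0.0 - 65.255.255.255) -> port7
  65.192.0.0/10 (65.192.0.0 - 65.255.255.255) -> port15
  65.227.96.0/20 (65.227.96.0 - 65.227.111.255) -> port8
More-specific entries that do NOT match:
  65.227.103.96/27 (65.227.103.96 - 65.227.103.127) does not contain 65.227.103.252
  65.227.99.192/26 (65.227.99.192 - 65.227.99.255) does not contain 65.227.103.252
  65.227.103.0/25 (65.227.103.0 - 65.227.103.127) does not contain 65.227.103.252
  65.227.71.0/24 (65.227.71.0 - 65.227.71.255) does not contain 65.227.103.252
  65.227.68.0/22 (65.227.68.0 - 65.227.71.255) does not contain 65.227.103.252
  193.227.100.0/22 (193.227.100.0 - 193.227.103.255) does not contain 65.227.103.252
Longest matching prefix is /20 -> interface port8.

port8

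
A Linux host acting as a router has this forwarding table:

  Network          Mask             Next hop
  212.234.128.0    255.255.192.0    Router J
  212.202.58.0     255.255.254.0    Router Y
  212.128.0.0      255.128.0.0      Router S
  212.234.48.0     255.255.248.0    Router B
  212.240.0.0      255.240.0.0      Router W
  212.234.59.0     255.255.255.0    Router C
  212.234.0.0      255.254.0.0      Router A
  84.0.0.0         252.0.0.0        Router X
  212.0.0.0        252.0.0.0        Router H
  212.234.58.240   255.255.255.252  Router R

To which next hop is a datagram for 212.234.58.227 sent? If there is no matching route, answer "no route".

Routes whose prefix contains 212.234.58.227:
  212.0.0.0/6 (212.0.0.0 - 215.255.255.255) -> Router H
  212.128.0.0/9 (212.128.0.0 - 212.255.255.255) -> Router S
  212.234.0.0/15 (212.234.0.0 - 212.235.255.255) -> Router A
More-specific entries that do NOT match:
  212.234.58.240/30 (212.234.58.240 - 212.234.58.243) does not contain 212.234.58.227
  212.234.59.0/24 (212.234.59.0 - 212.234.59.255) does not contain 212.234.58.227
  212.202.58.0/23 (212.202.58.0 - 212.202.59.255) does not contain 212.234.58.227
  212.234.48.0/21 (212.234.48.0 - 212.234.55.255) does not contain 212.234.58.227
  212.234.128.0/18 (212.234.128.0 - 212.234.191.255) does not contain 212.234.58.227
Longest matching prefix is /15 -> next hop Router A.

Router A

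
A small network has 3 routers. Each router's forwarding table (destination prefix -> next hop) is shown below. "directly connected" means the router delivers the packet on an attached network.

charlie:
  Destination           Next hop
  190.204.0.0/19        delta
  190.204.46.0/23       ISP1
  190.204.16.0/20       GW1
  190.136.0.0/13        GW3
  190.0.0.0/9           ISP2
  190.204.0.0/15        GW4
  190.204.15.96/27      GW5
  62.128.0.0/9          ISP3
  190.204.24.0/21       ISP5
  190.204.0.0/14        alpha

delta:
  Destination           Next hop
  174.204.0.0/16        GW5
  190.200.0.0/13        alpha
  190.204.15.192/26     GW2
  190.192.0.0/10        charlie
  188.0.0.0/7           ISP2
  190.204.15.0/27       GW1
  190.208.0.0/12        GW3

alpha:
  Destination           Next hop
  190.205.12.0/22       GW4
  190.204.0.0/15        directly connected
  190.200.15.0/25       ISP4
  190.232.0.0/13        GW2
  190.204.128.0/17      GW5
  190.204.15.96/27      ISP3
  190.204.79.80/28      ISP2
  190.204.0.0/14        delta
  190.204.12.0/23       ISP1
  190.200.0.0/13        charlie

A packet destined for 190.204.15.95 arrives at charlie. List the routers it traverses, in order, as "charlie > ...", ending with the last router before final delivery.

charlie > delta > alpha

At charlie: longest match for 190.204.15.95 is 190.204.0.0/19 -> delta
At delta: longest match for 190.204.15.95 is 190.200.0.0/13 -> alpha
At alpha: longest match for 190.204.15.95 is 190.204.0.0/15 -> directly connected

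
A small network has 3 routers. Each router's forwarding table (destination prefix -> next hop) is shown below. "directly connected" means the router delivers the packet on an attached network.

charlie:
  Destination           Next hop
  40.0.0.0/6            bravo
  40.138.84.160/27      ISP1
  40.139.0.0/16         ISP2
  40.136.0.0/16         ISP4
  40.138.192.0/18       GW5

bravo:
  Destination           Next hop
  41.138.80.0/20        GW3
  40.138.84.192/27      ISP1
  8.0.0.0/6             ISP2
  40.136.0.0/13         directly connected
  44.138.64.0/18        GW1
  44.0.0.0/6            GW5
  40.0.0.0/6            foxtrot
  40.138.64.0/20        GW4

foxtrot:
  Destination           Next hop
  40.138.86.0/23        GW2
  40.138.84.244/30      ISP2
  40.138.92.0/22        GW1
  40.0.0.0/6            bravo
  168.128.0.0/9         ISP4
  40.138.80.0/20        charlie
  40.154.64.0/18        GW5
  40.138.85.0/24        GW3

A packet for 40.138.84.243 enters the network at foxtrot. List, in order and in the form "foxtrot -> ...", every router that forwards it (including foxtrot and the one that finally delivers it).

foxtrot -> charlie -> bravo

At foxtrot: longest match for 40.138.84.243 is 40.138.80.0/20 -> charlie
At charlie: longest match for 40.138.84.243 is 40.0.0.0/6 -> bravo
At bravo: longest match for 40.138.84.243 is 40.136.0.0/13 -> directly connected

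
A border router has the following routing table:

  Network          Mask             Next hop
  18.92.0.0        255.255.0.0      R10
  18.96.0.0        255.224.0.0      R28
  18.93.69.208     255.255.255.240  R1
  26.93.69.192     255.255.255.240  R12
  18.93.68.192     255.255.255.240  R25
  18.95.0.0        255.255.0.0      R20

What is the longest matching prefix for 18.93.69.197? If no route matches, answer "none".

18.93.69.197 is outside every listed prefix and there is no default route.

none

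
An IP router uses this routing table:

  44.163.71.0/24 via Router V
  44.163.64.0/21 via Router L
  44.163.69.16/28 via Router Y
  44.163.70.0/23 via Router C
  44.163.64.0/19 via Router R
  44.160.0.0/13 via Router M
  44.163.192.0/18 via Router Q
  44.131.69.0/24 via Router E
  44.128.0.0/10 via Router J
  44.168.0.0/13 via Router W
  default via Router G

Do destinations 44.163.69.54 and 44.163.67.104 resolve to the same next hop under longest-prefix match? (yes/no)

yes

44.163.69.54: longest match 44.163.64.0/21 -> Router L
44.163.67.104: longest match 44.163.64.0/21 -> Router L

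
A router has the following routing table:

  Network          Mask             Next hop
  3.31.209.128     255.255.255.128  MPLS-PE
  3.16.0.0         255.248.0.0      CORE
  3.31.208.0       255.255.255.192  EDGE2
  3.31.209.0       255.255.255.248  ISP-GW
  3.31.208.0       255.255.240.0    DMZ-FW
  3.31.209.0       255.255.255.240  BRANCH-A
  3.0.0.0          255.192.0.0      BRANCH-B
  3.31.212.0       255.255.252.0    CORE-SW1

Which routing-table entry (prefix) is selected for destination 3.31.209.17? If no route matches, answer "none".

3.31.208.0/20

Entries matching 3.31.209.17:
  3.0.0.0/10 (3.0.0.0 - 3.63.255.255)
  3.31.208.0/20 (3.31.208.0 - 3.31.223.255)
Most specific is 3.31.208.0/20.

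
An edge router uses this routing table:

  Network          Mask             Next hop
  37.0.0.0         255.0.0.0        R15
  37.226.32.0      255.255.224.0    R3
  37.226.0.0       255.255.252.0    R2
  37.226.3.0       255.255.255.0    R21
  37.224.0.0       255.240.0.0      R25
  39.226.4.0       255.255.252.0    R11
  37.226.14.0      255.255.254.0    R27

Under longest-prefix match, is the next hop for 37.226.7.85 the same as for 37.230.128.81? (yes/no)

yes

37.226.7.85: longest match 37.224.0.0/12 -> R25
37.230.128.81: longest match 37.224.0.0/12 -> R25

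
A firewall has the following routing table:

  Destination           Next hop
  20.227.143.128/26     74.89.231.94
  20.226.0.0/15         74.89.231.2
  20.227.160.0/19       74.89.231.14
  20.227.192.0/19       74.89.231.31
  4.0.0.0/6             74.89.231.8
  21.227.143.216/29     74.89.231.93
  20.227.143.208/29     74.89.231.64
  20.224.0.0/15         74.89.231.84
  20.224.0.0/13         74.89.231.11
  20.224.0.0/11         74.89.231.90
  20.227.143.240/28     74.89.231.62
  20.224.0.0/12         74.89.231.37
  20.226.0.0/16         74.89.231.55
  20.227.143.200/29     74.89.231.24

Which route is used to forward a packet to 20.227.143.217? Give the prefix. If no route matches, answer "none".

Entries matching 20.227.143.217:
  20.224.0.0/11 (20.224.0.0 - 20.255.255.255)
  20.224.0.0/12 (20.224.0.0 - 20.239.255.255)
  20.224.0.0/13 (20.224.0.0 - 20.231.255.255)
  20.226.0.0/15 (20.226.0.0 - 20.227.255.255)
Most specific is 20.226.0.0/15.

20.226.0.0/15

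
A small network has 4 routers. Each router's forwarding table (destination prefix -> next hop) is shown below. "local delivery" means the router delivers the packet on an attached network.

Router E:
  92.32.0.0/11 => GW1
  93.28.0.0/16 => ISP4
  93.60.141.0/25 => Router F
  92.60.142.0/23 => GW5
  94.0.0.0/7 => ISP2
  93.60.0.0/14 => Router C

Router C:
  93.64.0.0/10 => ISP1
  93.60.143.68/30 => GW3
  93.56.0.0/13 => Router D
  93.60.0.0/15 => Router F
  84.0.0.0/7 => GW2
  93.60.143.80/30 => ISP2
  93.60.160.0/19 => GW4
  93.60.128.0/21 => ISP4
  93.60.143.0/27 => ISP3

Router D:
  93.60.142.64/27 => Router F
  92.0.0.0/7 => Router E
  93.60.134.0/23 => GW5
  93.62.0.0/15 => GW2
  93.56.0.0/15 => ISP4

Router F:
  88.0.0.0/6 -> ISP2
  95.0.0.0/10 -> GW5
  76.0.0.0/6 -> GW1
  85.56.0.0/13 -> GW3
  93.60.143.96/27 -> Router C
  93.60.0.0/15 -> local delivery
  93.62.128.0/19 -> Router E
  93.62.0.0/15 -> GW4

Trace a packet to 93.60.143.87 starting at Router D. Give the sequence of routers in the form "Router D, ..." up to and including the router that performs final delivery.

Router D, Router E, Router C, Router F

At Router D: longest match for 93.60.143.87 is 92.0.0.0/7 -> Router E
At Router E: longest match for 93.60.143.87 is 93.60.0.0/14 -> Router C
At Router C: longest match for 93.60.143.87 is 93.60.0.0/15 -> Router F
At Router F: longest match for 93.60.143.87 is 93.60.0.0/15 -> local delivery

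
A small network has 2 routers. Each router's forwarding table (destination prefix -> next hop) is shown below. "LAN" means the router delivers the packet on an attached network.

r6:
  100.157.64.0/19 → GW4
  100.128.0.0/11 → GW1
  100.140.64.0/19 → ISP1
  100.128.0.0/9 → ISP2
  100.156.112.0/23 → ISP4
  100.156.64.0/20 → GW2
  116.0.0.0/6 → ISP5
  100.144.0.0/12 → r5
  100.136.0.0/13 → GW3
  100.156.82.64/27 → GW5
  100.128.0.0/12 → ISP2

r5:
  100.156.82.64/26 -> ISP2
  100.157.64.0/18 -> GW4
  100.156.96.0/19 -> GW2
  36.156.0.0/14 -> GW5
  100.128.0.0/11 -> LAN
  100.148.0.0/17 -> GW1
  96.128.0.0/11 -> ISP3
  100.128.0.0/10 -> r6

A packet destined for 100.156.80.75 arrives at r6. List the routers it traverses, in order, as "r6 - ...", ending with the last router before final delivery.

r6 - r5

At r6: longest match for 100.156.80.75 is 100.144.0.0/12 -> r5
At r5: longest match for 100.156.80.75 is 100.128.0.0/11 -> LAN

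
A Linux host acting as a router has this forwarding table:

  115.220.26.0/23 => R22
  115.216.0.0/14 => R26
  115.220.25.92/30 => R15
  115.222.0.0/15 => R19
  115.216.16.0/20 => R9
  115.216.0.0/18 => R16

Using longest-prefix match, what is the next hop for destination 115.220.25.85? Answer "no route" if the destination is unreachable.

No entry's prefix contains 115.220.25.85; there is no default route.

no route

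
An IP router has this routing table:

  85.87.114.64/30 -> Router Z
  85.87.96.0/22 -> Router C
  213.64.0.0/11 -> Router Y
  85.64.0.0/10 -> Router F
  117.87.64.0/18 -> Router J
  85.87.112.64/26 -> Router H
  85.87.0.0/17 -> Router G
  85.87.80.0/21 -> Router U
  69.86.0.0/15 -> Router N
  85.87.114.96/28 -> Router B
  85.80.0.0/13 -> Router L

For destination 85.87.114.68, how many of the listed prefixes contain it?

Prefixes containing 85.87.114.68:
  85.64.0.0/10 (85.64.0.0 - 85.127.255.255)
  85.80.0.0/13 (85.80.0.0 - 85.87.255.255)
  85.87.0.0/17 (85.87.0.0 - 85.87.127.255)
Total matching entries: 3.

3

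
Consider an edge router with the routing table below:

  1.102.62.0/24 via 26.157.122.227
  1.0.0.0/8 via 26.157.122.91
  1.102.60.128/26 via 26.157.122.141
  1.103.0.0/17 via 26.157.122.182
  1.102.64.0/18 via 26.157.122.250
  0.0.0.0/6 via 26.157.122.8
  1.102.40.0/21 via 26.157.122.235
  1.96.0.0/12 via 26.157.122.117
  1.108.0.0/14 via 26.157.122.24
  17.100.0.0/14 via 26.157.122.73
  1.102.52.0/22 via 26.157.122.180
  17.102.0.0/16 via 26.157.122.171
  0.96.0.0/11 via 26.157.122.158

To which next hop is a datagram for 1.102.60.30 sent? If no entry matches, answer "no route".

26.157.122.117

Routes whose prefix contains 1.102.60.30:
  0.0.0.0/6 (0.0.0.0 - 3.255.255.255) -> 26.157.122.8
  1.0.0.0/8 (1.0.0.0 - 1.255.255.255) -> 26.157.122.91
  1.96.0.0/12 (1.96.0.0 - 1.111.255.255) -> 26.157.122.117
More-specific entries that do NOT match:
  1.102.60.128/26 (1.102.60.128 - 1.102.60.191) does not contain 1.102.60.30
  1.102.62.0/24 (1.102.62.0 - 1.102.62.255) does not contain 1.102.60.30
  1.102.52.0/22 (1.102.52.0 - 1.102.55.255) does not contain 1.102.60.30
  1.102.40.0/21 (1.102.40.0 - 1.102.47.255) does not contain 1.102.60.30
  1.102.64.0/18 (1.102.64.0 - 1.102.127.255) does not contain 1.102.60.30
  1.103.0.0/17 (1.103.0.0 - 1.103.127.255) does not contain 1.102.60.30
  17.102.0.0/16 (17.102.0.0 - 17.102.255.255) does not contain 1.102.60.30
  1.108.0.0/14 (1.108.0.0 - 1.111.255.255) does not contain 1.102.60.30
  17.100.0.0/14 (17.100.0.0 - 17.103.255.255) does not contain 1.102.60.30
Longest matching prefix is /12 -> next hop 26.157.122.117.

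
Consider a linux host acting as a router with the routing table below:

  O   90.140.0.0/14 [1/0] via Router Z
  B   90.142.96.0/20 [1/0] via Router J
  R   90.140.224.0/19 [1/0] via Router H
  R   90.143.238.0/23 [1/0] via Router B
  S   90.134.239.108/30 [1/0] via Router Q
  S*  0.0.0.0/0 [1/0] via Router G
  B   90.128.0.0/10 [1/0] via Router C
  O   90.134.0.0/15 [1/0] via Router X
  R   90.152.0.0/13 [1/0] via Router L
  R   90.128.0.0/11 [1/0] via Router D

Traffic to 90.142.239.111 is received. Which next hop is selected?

Routes whose prefix contains 90.142.239.111:
  0.0.0.0/0 (default, matches everything) -> Router G
  90.128.0.0/10 (90.128.0.0 - 90.191.255.255) -> Router C
  90.128.0.0/11 (90.128.0.0 - 90.159.255.255) -> Router D
  90.140.0.0/14 (90.140.0.0 - 90.143.255.255) -> Router Z
More-specific entries that do NOT match:
  90.134.239.108/30 (90.134.239.108 - 90.134.239.111) does not contain 90.142.239.111
  90.143.238.0/23 (90.143.238.0 - 90.143.239.255) does not contain 90.142.239.111
  90.142.96.0/20 (90.142.96.0 - 90.142.111.255) does not contain 90.142.239.111
  90.140.224.0/19 (90.140.224.0 - 90.140.255.255) does not contain 90.142.239.111
  90.134.0.0/15 (90.134.0.0 - 90.135.255.255) does not contain 90.142.239.111
Longest matching prefix is /14 -> next hop Router Z.

Router Z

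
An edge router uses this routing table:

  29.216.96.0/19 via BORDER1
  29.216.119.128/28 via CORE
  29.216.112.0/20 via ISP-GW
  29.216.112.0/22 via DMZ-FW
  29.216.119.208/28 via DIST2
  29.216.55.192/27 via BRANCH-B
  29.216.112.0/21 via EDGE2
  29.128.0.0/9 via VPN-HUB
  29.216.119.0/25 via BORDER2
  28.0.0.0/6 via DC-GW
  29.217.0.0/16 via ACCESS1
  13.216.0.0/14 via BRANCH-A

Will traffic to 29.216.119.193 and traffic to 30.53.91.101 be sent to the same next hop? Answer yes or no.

29.216.119.193: longest match 29.216.112.0/21 -> EDGE2
30.53.91.101: longest match 28.0.0.0/6 -> DC-GW

no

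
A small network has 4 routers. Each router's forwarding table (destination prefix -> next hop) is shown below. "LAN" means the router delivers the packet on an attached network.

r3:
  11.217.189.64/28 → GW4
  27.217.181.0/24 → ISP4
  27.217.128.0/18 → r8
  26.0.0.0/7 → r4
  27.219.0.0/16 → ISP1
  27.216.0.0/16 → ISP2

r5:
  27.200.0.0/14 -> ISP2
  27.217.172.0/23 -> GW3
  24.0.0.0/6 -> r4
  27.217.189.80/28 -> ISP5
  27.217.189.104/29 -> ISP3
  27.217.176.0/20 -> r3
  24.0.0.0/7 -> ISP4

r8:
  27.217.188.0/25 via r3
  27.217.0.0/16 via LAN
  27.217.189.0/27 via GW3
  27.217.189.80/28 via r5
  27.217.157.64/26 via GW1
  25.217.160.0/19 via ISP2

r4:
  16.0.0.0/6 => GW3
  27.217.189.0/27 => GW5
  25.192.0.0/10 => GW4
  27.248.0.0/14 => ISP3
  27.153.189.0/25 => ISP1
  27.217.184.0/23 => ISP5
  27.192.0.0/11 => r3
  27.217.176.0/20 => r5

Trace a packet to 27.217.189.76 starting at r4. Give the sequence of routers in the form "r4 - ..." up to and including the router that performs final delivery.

At r4: longest match for 27.217.189.76 is 27.217.176.0/20 -> r5
At r5: longest match for 27.217.189.76 is 27.217.176.0/20 -> r3
At r3: longest match for 27.217.189.76 is 27.217.128.0/18 -> r8
At r8: longest match for 27.217.189.76 is 27.217.0.0/16 -> LAN

r4 - r5 - r3 - r8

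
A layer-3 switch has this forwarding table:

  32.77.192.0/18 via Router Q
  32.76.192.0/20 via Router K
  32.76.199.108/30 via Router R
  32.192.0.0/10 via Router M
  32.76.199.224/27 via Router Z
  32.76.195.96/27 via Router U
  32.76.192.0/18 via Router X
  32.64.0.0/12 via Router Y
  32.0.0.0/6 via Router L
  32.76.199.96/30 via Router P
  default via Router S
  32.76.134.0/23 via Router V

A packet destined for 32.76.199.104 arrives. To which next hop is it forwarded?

Routes whose prefix contains 32.76.199.104:
  0.0.0.0/0 (default, matches everything) -> Router S
  32.0.0.0/6 (32.0.0.0 - 35.255.255.255) -> Router L
  32.64.0.0/12 (32.64.0.0 - 32.79.255.255) -> Router Y
  32.76.192.0/18 (32.76.192.0 - 32.76.255.255) -> Router X
  32.76.192.0/20 (32.76.192.0 - 32.76.207.255) -> Router K
More-specific entries that do NOT match:
  32.76.199.108/30 (32.76.199.108 - 32.76.199.111) does not contain 32.76.199.104
  32.76.199.96/30 (32.76.199.96 - 32.76.199.99) does not contain 32.76.199.104
  32.76.199.224/27 (32.76.199.224 - 32.76.199.255) does not contain 32.76.199.104
  32.76.195.96/27 (32.76.195.96 - 32.76.195.127) does not contain 32.76.199.104
  32.76.134.0/23 (32.76.134.0 - 32.76.135.255) does not contain 32.76.199.104
Longest matching prefix is /20 -> next hop Router K.

Router K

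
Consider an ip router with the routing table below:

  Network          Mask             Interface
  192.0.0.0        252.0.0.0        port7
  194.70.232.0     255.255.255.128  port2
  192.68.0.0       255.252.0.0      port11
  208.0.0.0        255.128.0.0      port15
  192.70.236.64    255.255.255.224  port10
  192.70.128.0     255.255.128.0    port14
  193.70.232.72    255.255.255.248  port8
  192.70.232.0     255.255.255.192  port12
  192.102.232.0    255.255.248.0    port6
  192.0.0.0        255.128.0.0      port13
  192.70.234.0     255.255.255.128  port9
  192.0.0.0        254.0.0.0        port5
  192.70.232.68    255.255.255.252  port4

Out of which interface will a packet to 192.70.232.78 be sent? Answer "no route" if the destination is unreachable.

port14

Routes whose prefix contains 192.70.232.78:
  192.0.0.0/6 (192.0.0.0 - 195.255.255.255) -> port7
  192.0.0.0/7 (192.0.0.0 - 193.255.255.255) -> port5
  192.0.0.0/9 (192.0.0.0 - 192.127.255.255) -> port13
  192.68.0.0/14 (192.68.0.0 - 192.71.255.255) -> port11
  192.70.128.0/17 (192.70.128.0 - 192.70.255.255) -> port14
More-specific entries that do NOT match:
  192.70.232.68/30 (192.70.232.68 - 192.70.232.71) does not contain 192.70.232.78
  193.70.232.72/29 (193.70.232.72 - 193.70.232.79) does not contain 192.70.232.78
  192.70.236.64/27 (192.70.236.64 - 192.70.236.95) does not contain 192.70.232.78
  192.70.232.0/26 (192.70.232.0 - 192.70.232.63) does not contain 192.70.232.78
  194.70.232.0/25 (194.70.232.0 - 194.70.232.127) does not contain 192.70.232.78
  192.70.234.0/25 (192.70.234.0 - 192.70.234.127) does not contain 192.70.232.78
  192.102.232.0/21 (192.102.232.0 - 192.102.239.255) does not contain 192.70.232.78
Longest matching prefix is /17 -> interface port14.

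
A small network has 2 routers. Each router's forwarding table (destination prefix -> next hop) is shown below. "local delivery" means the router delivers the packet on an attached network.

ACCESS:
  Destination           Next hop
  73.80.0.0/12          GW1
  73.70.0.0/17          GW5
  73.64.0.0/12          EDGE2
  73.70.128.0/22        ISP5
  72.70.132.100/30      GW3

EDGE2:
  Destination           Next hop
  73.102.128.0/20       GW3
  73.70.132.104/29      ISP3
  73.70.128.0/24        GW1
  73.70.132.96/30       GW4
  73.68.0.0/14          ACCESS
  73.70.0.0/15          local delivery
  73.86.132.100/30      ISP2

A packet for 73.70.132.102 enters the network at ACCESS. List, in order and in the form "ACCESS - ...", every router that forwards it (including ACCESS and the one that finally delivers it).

At ACCESS: longest match for 73.70.132.102 is 73.64.0.0/12 -> EDGE2
At EDGE2: longest match for 73.70.132.102 is 73.70.0.0/15 -> local delivery

ACCESS - EDGE2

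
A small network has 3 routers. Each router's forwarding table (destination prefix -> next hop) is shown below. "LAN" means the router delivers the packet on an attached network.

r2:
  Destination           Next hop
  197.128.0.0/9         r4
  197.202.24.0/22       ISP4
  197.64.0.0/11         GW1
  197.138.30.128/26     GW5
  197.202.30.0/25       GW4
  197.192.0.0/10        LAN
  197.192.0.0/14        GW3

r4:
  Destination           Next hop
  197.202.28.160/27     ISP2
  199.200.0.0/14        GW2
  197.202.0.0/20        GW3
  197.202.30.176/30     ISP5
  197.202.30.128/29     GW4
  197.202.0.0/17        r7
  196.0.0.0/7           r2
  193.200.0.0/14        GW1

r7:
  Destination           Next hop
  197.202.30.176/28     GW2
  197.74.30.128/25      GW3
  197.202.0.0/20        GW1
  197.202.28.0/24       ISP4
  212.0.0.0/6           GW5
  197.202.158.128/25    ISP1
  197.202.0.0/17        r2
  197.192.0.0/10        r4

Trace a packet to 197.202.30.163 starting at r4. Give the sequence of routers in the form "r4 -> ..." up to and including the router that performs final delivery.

r4 -> r7 -> r2

At r4: longest match for 197.202.30.163 is 197.202.0.0/17 -> r7
At r7: longest match for 197.202.30.163 is 197.202.0.0/17 -> r2
At r2: longest match for 197.202.30.163 is 197.192.0.0/10 -> LAN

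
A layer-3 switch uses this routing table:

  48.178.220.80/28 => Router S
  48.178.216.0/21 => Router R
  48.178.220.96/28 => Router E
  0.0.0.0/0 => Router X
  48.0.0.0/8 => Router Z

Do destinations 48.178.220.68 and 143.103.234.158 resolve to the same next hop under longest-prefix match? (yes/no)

no

48.178.220.68: longest match 48.178.216.0/21 -> Router R
143.103.234.158: longest match 0.0.0.0/0 -> Router X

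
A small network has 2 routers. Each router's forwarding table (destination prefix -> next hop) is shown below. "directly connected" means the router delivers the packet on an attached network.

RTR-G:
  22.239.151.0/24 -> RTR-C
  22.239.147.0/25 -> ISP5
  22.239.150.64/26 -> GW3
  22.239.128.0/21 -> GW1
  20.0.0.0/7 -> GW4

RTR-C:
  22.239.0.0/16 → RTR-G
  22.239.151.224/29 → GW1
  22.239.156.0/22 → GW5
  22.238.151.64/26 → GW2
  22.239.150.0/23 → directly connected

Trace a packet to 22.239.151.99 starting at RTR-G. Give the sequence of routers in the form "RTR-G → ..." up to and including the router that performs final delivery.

At RTR-G: longest match for 22.239.151.99 is 22.239.151.0/24 -> RTR-C
At RTR-C: longest match for 22.239.151.99 is 22.239.150.0/23 -> directly connected

RTR-G → RTR-C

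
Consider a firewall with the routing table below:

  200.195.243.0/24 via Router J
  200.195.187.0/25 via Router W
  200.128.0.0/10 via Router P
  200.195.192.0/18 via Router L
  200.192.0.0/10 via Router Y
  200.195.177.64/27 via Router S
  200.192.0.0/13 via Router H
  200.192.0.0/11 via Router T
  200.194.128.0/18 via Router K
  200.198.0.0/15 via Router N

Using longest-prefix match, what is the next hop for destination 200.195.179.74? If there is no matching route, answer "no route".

Router H

Routes whose prefix contains 200.195.179.74:
  200.192.0.0/10 (200.192.0.0 - 200.255.255.255) -> Router Y
  200.192.0.0/11 (200.192.0.0 - 200.223.255.255) -> Router T
  200.192.0.0/13 (200.192.0.0 - 200.199.255.255) -> Router H
More-specific entries that do NOT match:
  200.195.177.64/27 (200.195.177.64 - 200.195.177.95) does not contain 200.195.179.74
  200.195.187.0/25 (200.195.187.0 - 200.195.187.127) does not contain 200.195.179.74
  200.195.243.0/24 (200.195.243.0 - 200.195.243.255) does not contain 200.195.179.74
  200.195.192.0/18 (200.195.192.0 - 200.195.255.255) does not contain 200.195.179.74
  200.194.128.0/18 (200.194.128.0 - 200.194.191.255) does not contain 200.195.179.74
  200.198.0.0/15 (200.198.0.0 - 200.199.255.255) does not contain 200.195.179.74
Longest matching prefix is /13 -> next hop Router H.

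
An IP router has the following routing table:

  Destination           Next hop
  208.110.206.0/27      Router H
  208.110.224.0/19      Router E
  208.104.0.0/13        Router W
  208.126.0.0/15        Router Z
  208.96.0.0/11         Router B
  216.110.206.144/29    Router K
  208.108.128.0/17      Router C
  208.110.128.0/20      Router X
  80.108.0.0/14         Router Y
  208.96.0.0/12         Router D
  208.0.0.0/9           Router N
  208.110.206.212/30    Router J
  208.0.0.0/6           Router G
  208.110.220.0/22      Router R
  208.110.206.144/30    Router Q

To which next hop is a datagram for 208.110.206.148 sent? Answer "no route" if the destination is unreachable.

Router W

Routes whose prefix contains 208.110.206.148:
  208.0.0.0/6 (208.0.0.0 - 211.255.255.255) -> Router G
  208.0.0.0/9 (208.0.0.0 - 208.127.255.255) -> Router N
  208.96.0.0/11 (208.96.0.0 - 208.127.255.255) -> Router B
  208.96.0.0/12 (208.96.0.0 - 208.111.255.255) -> Router D
  208.104.0.0/13 (208.104.0.0 - 208.111.255.255) -> Router W
More-specific entries that do NOT match:
  208.110.206.212/30 (208.110.206.212 - 208.110.206.215) does not contain 208.110.206.148
  208.110.206.144/30 (208.110.206.144 - 208.110.206.147) does not contain 208.110.206.148
  216.110.206.144/29 (216.110.206.144 - 216.110.206.151) does not contain 208.110.206.148
  208.110.206.0/27 (208.110.206.0 - 208.110.206.31) does not contain 208.110.206.148
  208.110.220.0/22 (208.110.220.0 - 208.110.223.255) does not contain 208.110.206.148
  208.110.128.0/20 (208.110.128.0 - 208.110.143.255) does not contain 208.110.206.148
  208.110.224.0/19 (208.110.224.0 - 208.110.255.255) does not contain 208.110.206.148
  208.108.128.0/17 (208.108.128.0 - 208.108.255.255) does not contain 208.110.206.148
  208.126.0.0/15 (208.126.0.0 - 208.127.255.255) does not contain 208.110.206.148
  80.108.0.0/14 (80.108.0.0 - 80.111.255.255) does not contain 208.110.206.148
Longest matching prefix is /13 -> next hop Router W.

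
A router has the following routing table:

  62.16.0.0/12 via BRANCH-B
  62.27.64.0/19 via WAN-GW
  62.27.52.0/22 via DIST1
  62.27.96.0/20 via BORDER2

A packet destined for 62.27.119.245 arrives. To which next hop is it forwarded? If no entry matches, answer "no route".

Routes whose prefix contains 62.27.119.245:
  62.16.0.0/12 (62.16.0.0 - 62.31.255.255) -> BRANCH-B
More-specific entries that do NOT match:
  62.27.52.0/22 (62.27.52.0 - 62.27.55.255) does not contain 62.27.119.245
  62.27.96.0/20 (62.27.96.0 - 62.27.111.255) does not contain 62.27.119.245
  62.27.64.0/19 (62.27.64.0 - 62.27.95.255) does not contain 62.27.119.245
Longest matching prefix is /12 -> next hop BRANCH-B.

BRANCH-B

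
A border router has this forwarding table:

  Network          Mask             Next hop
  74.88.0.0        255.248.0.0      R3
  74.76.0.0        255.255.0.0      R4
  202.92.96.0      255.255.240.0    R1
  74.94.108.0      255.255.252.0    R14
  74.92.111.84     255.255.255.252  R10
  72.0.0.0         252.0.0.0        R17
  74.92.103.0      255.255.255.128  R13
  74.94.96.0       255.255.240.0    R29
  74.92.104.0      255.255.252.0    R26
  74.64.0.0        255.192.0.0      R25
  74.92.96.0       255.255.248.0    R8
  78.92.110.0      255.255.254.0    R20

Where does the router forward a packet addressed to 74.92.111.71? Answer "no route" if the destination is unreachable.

R3

Routes whose prefix contains 74.92.111.71:
  72.0.0.0/6 (72.0.0.0 - 75.255.255.255) -> R17
  74.64.0.0/10 (74.64.0.0 - 74.127.255.255) -> R25
  74.88.0.0/13 (74.88.0.0 - 74.95.255.255) -> R3
More-specific entries that do NOT match:
  74.92.111.84/30 (74.92.111.84 - 74.92.111.87) does not contain 74.92.111.71
  74.92.103.0/25 (74.92.103.0 - 74.92.103.127) does not contain 74.92.111.71
  78.92.110.0/23 (78.92.110.0 - 78.92.111.255) does not contain 74.92.111.71
  74.94.108.0/22 (74.94.108.0 - 74.94.111.255) does not contain 74.92.111.71
  74.92.104.0/22 (74.92.104.0 - 74.92.107.255) does not contain 74.92.111.71
  74.92.96.0/21 (74.92.96.0 - 74.92.103.255) does not contain 74.92.111.71
  202.92.96.0/20 (202.92.96.0 - 202.92.111.255) does not contain 74.92.111.71
  74.94.96.0/20 (74.94.96.0 - 74.94.111.255) does not contain 74.92.111.71
  74.76.0.0/16 (74.76.0.0 - 74.76.255.255) does not contain 74.92.111.71
Longest matching prefix is /13 -> next hop R3.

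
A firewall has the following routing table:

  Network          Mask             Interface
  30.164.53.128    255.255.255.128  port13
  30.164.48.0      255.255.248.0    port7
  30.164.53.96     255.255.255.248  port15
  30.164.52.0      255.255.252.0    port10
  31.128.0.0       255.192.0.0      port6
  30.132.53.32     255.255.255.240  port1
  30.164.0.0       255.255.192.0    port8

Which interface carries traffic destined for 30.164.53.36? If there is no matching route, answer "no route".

port10

Routes whose prefix contains 30.164.53.36:
  30.164.0.0/18 (30.164.0.0 - 30.164.63.255) -> port8
  30.164.48.0/21 (30.164.48.0 - 30.164.55.255) -> port7
  30.164.52.0/22 (30.164.52.0 - 30.164.55.255) -> port10
More-specific entries that do NOT match:
  30.164.53.96/29 (30.164.53.96 - 30.164.53.103) does not contain 30.164.53.36
  30.132.53.32/28 (30.132.53.32 - 30.132.53.47) does not contain 30.164.53.36
  30.164.53.128/25 (30.164.53.128 - 30.164.53.255) does not contain 30.164.53.36
Longest matching prefix is /22 -> interface port10.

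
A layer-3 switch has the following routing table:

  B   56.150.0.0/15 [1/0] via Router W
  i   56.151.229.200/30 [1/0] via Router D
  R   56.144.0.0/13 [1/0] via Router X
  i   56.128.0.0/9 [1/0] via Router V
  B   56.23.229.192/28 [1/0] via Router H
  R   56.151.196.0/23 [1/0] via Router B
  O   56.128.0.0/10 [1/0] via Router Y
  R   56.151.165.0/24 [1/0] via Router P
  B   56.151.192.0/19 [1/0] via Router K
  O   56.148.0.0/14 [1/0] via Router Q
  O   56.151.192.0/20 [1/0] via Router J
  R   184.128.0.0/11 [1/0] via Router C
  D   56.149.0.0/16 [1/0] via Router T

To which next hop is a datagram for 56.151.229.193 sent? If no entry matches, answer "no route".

Router W

Routes whose prefix contains 56.151.229.193:
  56.128.0.0/9 (56.128.0.0 - 56.255.255.255) -> Router V
  56.128.0.0/10 (56.128.0.0 - 56.191.255.255) -> Router Y
  56.144.0.0/13 (56.144.0.0 - 56.151.255.255) -> Router X
  56.148.0.0/14 (56.148.0.0 - 56.151.255.255) -> Router Q
  56.150.0.0/15 (56.150.0.0 - 56.151.255.255) -> Router W
More-specific entries that do NOT match:
  56.151.229.200/30 (56.151.229.200 - 56.151.229.203) does not contain 56.151.229.193
  56.23.229.192/28 (56.23.229.192 - 56.23.229.207) does not contain 56.151.229.193
  56.151.165.0/24 (56.151.165.0 - 56.151.165.255) does not contain 56.151.229.193
  56.151.196.0/23 (56.151.196.0 - 56.151.197.255) does not contain 56.151.229.193
  56.151.192.0/20 (56.151.192.0 - 56.151.207.255) does not contain 56.151.229.193
  56.151.192.0/19 (56.151.192.0 - 56.151.223.255) does not contain 56.151.229.193
  56.149.0.0/16 (56.149.0.0 - 56.149.255.255) does not contain 56.151.229.193
Longest matching prefix is /15 -> next hop Router W.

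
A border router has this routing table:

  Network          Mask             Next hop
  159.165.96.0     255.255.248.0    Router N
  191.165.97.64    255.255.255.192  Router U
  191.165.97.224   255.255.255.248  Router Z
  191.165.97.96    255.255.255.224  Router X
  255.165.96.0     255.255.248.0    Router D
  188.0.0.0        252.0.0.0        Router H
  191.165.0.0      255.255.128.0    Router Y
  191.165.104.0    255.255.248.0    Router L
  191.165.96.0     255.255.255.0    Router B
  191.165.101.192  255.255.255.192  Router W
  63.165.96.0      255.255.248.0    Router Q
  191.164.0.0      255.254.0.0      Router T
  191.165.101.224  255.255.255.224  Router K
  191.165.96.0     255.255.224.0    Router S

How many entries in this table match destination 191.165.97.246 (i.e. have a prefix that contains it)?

Prefixes containing 191.165.97.246:
  188.0.0.0/6 (188.0.0.0 - 191.255.255.255)
  191.164.0.0/15 (191.164.0.0 - 191.165.255.255)
  191.165.0.0/17 (191.165.0.0 - 191.165.127.255)
  191.165.96.0/19 (191.165.96.0 - 191.165.127.255)
Total matching entries: 4.

4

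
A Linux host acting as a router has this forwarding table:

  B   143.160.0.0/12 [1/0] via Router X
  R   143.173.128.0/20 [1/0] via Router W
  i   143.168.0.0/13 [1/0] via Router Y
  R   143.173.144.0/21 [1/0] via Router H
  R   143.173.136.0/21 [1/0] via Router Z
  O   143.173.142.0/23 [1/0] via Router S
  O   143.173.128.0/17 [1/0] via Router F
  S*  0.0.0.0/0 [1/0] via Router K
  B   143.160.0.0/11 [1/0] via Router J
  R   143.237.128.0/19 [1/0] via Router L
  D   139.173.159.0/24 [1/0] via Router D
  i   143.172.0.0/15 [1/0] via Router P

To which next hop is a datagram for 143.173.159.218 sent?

Router F

Routes whose prefix contains 143.173.159.218:
  0.0.0.0/0 (default, matches everything) -> Router K
  143.160.0.0/11 (143.160.0.0 - 143.191.255.255) -> Router J
  143.160.0.0/12 (143.160.0.0 - 143.175.255.255) -> Router X
  143.168.0.0/13 (143.168.0.0 - 143.175.255.255) -> Router Y
  143.172.0.0/15 (143.172.0.0 - 143.173.255.255) -> Router P
  143.173.128.0/17 (143.173.128.0 - 143.173.255.255) -> Router F
More-specific entries that do NOT match:
  139.173.159.0/24 (139.173.159.0 - 139.173.159.255) does not contain 143.173.159.218
  143.173.142.0/23 (143.173.142.0 - 143.173.143.255) does not contain 143.173.159.218
  143.173.144.0/21 (143.173.144.0 - 143.173.151.255) does not contain 143.173.159.218
  143.173.136.0/21 (143.173.136.0 - 143.173.143.255) does not contain 143.173.159.218
  143.173.128.0/20 (143.173.128.0 - 143.173.143.255) does not contain 143.173.159.218
  143.237.128.0/19 (143.237.128.0 - 143.237.159.255) does not contain 143.173.159.218
Longest matching prefix is /17 -> next hop Router F.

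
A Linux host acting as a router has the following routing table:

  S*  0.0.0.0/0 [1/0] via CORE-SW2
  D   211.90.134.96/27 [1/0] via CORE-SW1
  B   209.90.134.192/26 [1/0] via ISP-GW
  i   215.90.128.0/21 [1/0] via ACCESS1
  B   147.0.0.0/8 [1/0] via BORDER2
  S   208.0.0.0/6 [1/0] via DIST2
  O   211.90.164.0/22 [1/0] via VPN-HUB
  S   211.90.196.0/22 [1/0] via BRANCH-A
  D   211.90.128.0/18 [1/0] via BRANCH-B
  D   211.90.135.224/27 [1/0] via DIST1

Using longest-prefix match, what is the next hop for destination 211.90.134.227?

Routes whose prefix contains 211.90.134.227:
  0.0.0.0/0 (default, matches everything) -> CORE-SW2
  208.0.0.0/6 (208.0.0.0 - 211.255.255.255) -> DIST2
  211.90.128.0/18 (211.90.128.0 - 211.90.191.255) -> BRANCH-B
More-specific entries that do NOT match:
  211.90.134.96/27 (211.90.134.96 - 211.90.134.127) does not contain 211.90.134.227
  211.90.135.224/27 (211.90.135.224 - 211.90.135.255) does not contain 211.90.134.227
  209.90.134.192/26 (209.90.134.192 - 209.90.134.255) does not contain 211.90.134.227
  211.90.164.0/22 (211.90.164.0 - 211.90.167.255) does not contain 211.90.134.227
  211.90.196.0/22 (211.90.196.0 - 211.90.199.255) does not contain 211.90.134.227
  215.90.128.0/21 (215.90.128.0 - 215.90.135.255) does not contain 211.90.134.227
Longest matching prefix is /18 -> next hop BRANCH-B.

BRANCH-B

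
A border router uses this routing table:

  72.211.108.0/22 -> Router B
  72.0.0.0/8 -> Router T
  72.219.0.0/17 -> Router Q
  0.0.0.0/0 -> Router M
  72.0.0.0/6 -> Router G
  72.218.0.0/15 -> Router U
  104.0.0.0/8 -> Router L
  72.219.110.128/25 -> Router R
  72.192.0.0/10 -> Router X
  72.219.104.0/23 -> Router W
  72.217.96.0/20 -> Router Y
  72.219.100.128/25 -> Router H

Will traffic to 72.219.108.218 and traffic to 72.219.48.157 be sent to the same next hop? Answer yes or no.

yes

72.219.108.218: longest match 72.219.0.0/17 -> Router Q
72.219.48.157: longest match 72.219.0.0/17 -> Router Q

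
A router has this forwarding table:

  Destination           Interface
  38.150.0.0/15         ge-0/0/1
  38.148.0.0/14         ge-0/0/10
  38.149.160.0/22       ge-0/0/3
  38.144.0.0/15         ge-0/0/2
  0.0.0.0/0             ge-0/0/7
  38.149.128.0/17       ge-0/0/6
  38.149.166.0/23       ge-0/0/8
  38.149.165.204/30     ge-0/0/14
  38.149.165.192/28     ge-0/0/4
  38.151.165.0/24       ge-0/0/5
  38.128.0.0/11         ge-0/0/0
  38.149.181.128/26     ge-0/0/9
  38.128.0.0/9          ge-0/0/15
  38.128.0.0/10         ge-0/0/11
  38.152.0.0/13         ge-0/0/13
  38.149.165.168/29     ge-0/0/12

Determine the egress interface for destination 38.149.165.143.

ge-0/0/6

Routes whose prefix contains 38.149.165.143:
  0.0.0.0/0 (default, matches everything) -> ge-0/0/7
  38.128.0.0/9 (38.128.0.0 - 38.255.255.255) -> ge-0/0/15
  38.128.0.0/10 (38.128.0.0 - 38.191.255.255) -> ge-0/0/11
  38.128.0.0/11 (38.128.0.0 - 38.159.255.255) -> ge-0/0/0
  38.148.0.0/14 (38.148.0.0 - 38.151.255.255) -> ge-0/0/10
  38.149.128.0/17 (38.149.128.0 - 38.149.255.255) -> ge-0/0/6
More-specific entries that do NOT match:
  38.149.165.204/30 (38.149.165.204 - 38.149.165.207) does not contain 38.149.165.143
  38.149.165.168/29 (38.149.165.168 - 38.149.165.175) does not contain 38.149.165.143
  38.149.165.192/28 (38.149.165.192 - 38.149.165.207) does not contain 38.149.165.143
  38.149.181.128/26 (38.149.181.128 - 38.149.181.191) does not contain 38.149.165.143
  38.151.165.0/24 (38.151.165.0 - 38.151.165.255) does not contain 38.149.165.143
  38.149.166.0/23 (38.149.166.0 - 38.149.167.255) does not contain 38.149.165.143
  38.149.160.0/22 (38.149.160.0 - 38.149.163.255) does not contain 38.149.165.143
Longest matching prefix is /17 -> interface ge-0/0/6.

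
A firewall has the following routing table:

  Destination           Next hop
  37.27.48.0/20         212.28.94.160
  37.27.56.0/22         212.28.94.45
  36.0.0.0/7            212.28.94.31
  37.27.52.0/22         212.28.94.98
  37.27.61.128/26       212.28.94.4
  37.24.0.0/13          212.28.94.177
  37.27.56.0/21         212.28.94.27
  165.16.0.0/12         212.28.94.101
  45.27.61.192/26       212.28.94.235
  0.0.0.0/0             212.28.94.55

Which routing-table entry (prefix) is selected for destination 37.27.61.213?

Entries matching 37.27.61.213:
  0.0.0.0/0 (default, matches everything)
  36.0.0.0/7 (36.0.0.0 - 37.255.255.255)
  37.24.0.0/13 (37.24.0.0 - 37.31.255.255)
  37.27.48.0/20 (37.27.48.0 - 37.27.63.255)
  37.27.56.0/21 (37.27.56.0 - 37.27.63.255)
Most specific is 37.27.56.0/21.

37.27.56.0/21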